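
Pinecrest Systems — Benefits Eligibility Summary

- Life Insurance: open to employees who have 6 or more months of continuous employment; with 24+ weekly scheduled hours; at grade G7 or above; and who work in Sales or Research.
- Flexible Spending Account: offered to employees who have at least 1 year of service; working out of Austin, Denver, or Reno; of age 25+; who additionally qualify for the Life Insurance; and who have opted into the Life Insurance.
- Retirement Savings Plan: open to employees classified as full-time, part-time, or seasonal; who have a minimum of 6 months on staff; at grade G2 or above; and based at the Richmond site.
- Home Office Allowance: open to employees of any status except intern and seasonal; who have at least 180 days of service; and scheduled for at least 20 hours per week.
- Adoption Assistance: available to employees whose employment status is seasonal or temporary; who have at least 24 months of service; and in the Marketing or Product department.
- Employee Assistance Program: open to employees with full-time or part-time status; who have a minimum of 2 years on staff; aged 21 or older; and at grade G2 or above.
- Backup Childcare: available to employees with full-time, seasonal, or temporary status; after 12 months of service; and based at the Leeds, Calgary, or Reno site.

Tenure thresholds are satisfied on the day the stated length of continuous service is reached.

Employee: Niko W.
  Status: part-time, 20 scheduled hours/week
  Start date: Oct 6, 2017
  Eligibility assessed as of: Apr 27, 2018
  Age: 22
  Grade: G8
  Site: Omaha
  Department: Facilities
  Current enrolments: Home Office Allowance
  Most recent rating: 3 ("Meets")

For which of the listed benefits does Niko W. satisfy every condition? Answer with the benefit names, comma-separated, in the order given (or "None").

Service from Oct 6, 2017 to Apr 27, 2018: 203 days.
Life Insurance — service 203 days ≥ 6 months (≈180 days) ✓; 20 hrs/wk < 24 ✗ → not eligible.
Flexible Spending Account — service 203 days < 1 year (≈365 days) ✗ → not eligible.
Retirement Savings Plan — status part-time ✓; service 203 days ≥ 6 months (≈180 days) ✓; grade G8 ≥ G2 ✓; site Omaha ✗ (not Richmond) → not eligible.
Home Office Allowance — status part-time ✓ (not excluded); service 203 days ≥ 180 days ✓; 20 hrs/wk ≥ 20 ✓ → eligible.
Adoption Assistance — status part-time ✗ (requires seasonal or temporary) → not eligible.
Employee Assistance Program — status part-time ✓; service 203 days < 2 years (≈730 days) ✗ → not eligible.
Backup Childcare — status part-time ✗ (requires full-time, seasonal, or temporary) → not eligible.

Home Office Allowance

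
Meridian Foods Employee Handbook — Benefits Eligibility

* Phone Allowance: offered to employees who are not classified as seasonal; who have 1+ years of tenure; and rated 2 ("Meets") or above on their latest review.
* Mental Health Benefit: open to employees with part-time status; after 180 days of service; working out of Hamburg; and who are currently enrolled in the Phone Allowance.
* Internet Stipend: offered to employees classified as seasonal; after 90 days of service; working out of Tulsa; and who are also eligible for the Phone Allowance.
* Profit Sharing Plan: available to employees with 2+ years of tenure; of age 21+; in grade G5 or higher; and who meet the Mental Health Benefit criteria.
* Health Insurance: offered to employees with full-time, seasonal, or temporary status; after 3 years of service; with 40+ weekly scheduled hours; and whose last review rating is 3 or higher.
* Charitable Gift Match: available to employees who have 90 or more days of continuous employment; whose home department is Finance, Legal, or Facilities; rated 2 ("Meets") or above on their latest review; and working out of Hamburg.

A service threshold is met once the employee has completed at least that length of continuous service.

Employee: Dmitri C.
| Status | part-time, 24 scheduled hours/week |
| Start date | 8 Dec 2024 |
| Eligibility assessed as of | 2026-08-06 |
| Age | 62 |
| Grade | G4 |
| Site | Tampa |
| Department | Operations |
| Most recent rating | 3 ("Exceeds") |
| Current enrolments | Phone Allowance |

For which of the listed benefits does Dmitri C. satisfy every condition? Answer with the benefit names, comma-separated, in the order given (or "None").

Phone Allowance

Service from 8 Dec 2024 to 2026-08-06: 606 days.
Phone Allowance — status part-time ✓ (not excluded); service 606 days ≥ 1 year (≈365 days) ✓; rating 3 ≥ 2 ✓ → eligible.
Mental Health Benefit — status part-time ✓; service 606 days ≥ 180 days ✓; site Tampa ✗ (not Hamburg) → not eligible.
Internet Stipend — status part-time ✗ (requires seasonal) → not eligible.
Profit Sharing Plan — service 606 days < 2 years (≈730 days) ✗ → not eligible.
Health Insurance — status part-time ✗ (requires full-time, seasonal, or temporary) → not eligible.
Charitable Gift Match — service 606 days ≥ 90 days ✓; dept Operations ✗ → not eligible.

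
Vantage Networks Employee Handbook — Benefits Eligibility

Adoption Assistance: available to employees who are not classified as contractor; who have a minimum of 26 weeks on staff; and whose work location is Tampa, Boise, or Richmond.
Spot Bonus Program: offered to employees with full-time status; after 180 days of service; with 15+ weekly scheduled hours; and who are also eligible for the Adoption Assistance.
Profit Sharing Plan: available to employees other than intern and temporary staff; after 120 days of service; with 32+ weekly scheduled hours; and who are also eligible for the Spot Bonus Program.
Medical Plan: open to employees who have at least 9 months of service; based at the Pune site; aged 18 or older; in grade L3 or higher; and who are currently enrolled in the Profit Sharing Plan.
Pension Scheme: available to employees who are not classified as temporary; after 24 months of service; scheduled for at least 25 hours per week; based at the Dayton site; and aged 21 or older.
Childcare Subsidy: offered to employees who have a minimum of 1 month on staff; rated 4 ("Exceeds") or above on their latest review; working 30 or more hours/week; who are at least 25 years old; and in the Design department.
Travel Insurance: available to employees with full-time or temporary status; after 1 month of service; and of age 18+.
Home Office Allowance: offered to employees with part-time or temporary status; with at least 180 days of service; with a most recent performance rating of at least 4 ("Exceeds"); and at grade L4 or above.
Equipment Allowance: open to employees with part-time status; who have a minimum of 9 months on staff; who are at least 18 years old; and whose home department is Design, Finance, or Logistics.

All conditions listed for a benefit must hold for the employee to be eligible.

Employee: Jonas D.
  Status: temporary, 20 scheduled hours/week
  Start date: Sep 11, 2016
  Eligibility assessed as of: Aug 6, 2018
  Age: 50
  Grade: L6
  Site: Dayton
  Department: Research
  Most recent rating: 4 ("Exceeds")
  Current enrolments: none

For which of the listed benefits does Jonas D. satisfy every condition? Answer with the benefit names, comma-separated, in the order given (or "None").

Service from Sep 11, 2016 to Aug 6, 2018: 694 days.
Adoption Assistance — status temporary ✓ (not excluded); service 694 days ≥ 26 weeks (≈182 days) ✓; site Dayton ✗ (not Tampa, Boise, or Richmond) → not eligible.
Spot Bonus Program — status temporary ✗ (requires full-time) → not eligible.
Profit Sharing Plan — status temporary ✗ (excluded) → not eligible.
Medical Plan — service 694 days ≥ 9 months (≈270 days) ✓; site Dayton ✗ (not Pune) → not eligible.
Pension Scheme — status temporary ✗ (excluded) → not eligible.
Childcare Subsidy — service 694 days ≥ 1 month (≈30 days) ✓; rating 4 ≥ 4 ✓; 20 hrs/wk < 30 ✗ → not eligible.
Travel Insurance — status temporary ✓; service 694 days ≥ 1 month (≈30 days) ✓; age 50 ≥ 18 ✓ → eligible.
Home Office Allowance — status temporary ✓; service 694 days ≥ 180 days ✓; rating 4 ≥ 4 ✓; grade L6 ≥ L4 ✓ → eligible.
Equipment Allowance — status temporary ✗ (requires part-time) → not eligible.

Travel Insurance, Home Office Allowance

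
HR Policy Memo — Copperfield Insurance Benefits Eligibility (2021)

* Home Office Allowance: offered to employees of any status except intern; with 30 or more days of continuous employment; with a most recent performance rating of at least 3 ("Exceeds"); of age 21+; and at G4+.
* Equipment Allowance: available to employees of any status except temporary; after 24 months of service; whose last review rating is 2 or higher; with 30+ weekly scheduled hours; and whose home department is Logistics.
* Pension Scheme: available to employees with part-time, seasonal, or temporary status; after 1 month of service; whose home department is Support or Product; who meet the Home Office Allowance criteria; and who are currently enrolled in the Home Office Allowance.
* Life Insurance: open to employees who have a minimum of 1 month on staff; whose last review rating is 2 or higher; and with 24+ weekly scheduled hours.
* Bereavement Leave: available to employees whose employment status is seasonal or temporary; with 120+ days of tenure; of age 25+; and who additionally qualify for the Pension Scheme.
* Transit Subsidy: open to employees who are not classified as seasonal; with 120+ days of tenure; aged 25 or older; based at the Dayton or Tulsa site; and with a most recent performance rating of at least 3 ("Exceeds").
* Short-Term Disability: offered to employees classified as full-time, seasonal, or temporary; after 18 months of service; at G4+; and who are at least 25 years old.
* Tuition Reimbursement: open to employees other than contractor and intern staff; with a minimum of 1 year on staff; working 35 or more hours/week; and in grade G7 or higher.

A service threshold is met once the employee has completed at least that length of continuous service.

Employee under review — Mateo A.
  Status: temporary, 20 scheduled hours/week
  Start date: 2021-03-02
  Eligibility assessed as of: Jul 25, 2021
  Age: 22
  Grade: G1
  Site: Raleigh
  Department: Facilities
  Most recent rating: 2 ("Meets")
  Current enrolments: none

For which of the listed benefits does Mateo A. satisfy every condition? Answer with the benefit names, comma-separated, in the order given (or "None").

Service from 2021-03-02 to Jul 25, 2021: 145 days.
Home Office Allowance — status temporary ✓ (not excluded); service 145 days ≥ 30 days ✓; rating 2 < 3 ✗ → not eligible.
Equipment Allowance — status temporary ✗ (excluded) → not eligible.
Pension Scheme — status temporary ✓; service 145 days ≥ 1 month (≈30 days) ✓; dept Facilities ✗ → not eligible.
Life Insurance — service 145 days ≥ 1 month (≈30 days) ✓; rating 2 ≥ 2 ✓; 20 hrs/wk < 24 ✗ → not eligible.
Bereavement Leave — status temporary ✓; service 145 days ≥ 120 days ✓; age 22 < 25 ✗ → not eligible.
Transit Subsidy — status temporary ✓ (not excluded); service 145 days ≥ 120 days ✓; age 22 < 25 ✗ → not eligible.
Short-Term Disability — status temporary ✓; service 145 days < 18 months (≈540 days) ✗ → not eligible.
Tuition Reimbursement — status temporary ✓ (not excluded); service 145 days < 1 year (≈365 days) ✗ → not eligible.

None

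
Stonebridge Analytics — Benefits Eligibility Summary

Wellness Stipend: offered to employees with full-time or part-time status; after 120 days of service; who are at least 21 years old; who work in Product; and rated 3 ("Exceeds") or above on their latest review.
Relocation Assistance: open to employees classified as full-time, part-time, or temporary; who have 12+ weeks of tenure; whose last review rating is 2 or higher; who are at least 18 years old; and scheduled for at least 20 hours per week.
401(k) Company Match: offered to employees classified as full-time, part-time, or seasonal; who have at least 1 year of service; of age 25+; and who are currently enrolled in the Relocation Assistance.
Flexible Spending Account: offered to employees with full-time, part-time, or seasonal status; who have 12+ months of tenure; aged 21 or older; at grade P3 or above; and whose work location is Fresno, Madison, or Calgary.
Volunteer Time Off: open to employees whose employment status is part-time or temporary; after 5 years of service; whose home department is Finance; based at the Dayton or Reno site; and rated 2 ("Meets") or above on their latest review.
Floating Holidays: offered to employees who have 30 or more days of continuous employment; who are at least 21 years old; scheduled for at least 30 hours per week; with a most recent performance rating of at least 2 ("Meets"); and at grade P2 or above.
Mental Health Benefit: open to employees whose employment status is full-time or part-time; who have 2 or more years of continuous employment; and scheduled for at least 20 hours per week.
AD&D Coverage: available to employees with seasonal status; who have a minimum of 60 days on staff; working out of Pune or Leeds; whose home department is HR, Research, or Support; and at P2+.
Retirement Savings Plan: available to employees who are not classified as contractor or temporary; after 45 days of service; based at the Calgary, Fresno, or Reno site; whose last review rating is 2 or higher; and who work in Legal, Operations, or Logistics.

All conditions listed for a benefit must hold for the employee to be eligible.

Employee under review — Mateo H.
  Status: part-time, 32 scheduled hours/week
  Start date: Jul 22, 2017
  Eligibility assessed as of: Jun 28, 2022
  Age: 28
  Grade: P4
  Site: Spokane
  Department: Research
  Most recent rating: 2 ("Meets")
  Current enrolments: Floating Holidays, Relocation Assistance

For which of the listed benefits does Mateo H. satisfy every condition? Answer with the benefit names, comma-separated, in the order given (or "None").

Service from Jul 22, 2017 to Jun 28, 2022: 1802 days.
Wellness Stipend — status part-time ✓; service 1802 days ≥ 120 days ✓; age 28 ≥ 21 ✓; dept Research ✗ → not eligible.
Relocation Assistance — status part-time ✓; service 1802 days ≥ 12 weeks (≈84 days) ✓; rating 2 ≥ 2 ✓; age 28 ≥ 18 ✓; 32 hrs/wk ≥ 20 ✓ → eligible.
401(k) Company Match — status part-time ✓; service 1802 days ≥ 1 year (≈365 days) ✓; age 28 ≥ 25 ✓; enrolled in Relocation Assistance ✓ → eligible.
Flexible Spending Account — status part-time ✓; service 1802 days ≥ 12 months (≈360 days) ✓; age 28 ≥ 21 ✓; grade P4 ≥ P3 ✓; site Spokane ✗ (not Fresno, Madison, or Calgary) → not eligible.
Volunteer Time Off — status part-time ✓; service 1802 days < 5 years (≈1825 days) ✗ → not eligible.
Floating Holidays — service 1802 days ≥ 30 days ✓; age 28 ≥ 21 ✓; 32 hrs/wk ≥ 30 ✓; rating 2 ≥ 2 ✓; grade P4 ≥ P2 ✓ → eligible.
Mental Health Benefit — status part-time ✓; service 1802 days ≥ 2 years (≈730 days) ✓; 32 hrs/wk ≥ 20 ✓ → eligible.
AD&D Coverage — status part-time ✗ (requires seasonal) → not eligible.
Retirement Savings Plan — status part-time ✓ (not excluded); service 1802 days ≥ 45 days ✓; site Spokane ✗ (not Calgary, Fresno, or Reno) → not eligible.

Relocation Assistance, 401(k) Company Match, Floating Holidays, Mental Health Benefit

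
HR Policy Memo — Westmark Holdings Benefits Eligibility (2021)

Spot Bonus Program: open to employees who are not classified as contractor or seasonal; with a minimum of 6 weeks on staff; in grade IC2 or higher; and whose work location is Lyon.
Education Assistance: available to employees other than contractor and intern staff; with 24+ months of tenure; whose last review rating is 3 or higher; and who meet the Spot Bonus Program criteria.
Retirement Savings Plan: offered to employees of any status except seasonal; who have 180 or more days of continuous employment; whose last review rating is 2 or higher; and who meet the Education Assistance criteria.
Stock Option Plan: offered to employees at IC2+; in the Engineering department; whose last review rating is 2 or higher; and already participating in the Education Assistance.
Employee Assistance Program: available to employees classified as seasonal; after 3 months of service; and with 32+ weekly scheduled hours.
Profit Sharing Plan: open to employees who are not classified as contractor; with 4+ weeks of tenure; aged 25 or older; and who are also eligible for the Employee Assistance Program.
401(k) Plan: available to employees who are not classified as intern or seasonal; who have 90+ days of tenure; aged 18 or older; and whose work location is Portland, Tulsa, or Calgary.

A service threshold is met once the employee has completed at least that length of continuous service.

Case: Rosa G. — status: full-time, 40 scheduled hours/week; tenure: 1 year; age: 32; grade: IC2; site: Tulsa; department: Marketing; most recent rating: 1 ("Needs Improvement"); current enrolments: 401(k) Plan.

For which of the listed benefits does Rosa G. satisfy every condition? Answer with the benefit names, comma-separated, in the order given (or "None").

Spot Bonus Program — status full-time ✓ (not excluded); service 1 year ≥ 6 weeks (≈42 days) ✓; grade IC2 ≥ IC2 ✓; site Tulsa ✗ (not Lyon) → not eligible.
Education Assistance — status full-time ✓ (not excluded); service 1 year < 24 months (≈720 days) ✗ → not eligible.
Retirement Savings Plan — status full-time ✓ (not excluded); service 1 year ≥ 180 days ✓; rating 1 < 2 ✗ → not eligible.
Stock Option Plan — grade IC2 ≥ IC2 ✓; dept Marketing ✗ → not eligible.
Employee Assistance Program — status full-time ✗ (requires seasonal) → not eligible.
Profit Sharing Plan — status full-time ✓ (not excluded); service 1 year ≥ 4 weeks (≈28 days) ✓; age 32 ≥ 25 ✓; not eligible for Employee Assistance Program ✗ → not eligible.
401(k) Plan — status full-time ✓ (not excluded); service 1 year ≥ 90 days ✓; age 32 ≥ 18 ✓; site Tulsa ✓ → eligible.

401(k) Plan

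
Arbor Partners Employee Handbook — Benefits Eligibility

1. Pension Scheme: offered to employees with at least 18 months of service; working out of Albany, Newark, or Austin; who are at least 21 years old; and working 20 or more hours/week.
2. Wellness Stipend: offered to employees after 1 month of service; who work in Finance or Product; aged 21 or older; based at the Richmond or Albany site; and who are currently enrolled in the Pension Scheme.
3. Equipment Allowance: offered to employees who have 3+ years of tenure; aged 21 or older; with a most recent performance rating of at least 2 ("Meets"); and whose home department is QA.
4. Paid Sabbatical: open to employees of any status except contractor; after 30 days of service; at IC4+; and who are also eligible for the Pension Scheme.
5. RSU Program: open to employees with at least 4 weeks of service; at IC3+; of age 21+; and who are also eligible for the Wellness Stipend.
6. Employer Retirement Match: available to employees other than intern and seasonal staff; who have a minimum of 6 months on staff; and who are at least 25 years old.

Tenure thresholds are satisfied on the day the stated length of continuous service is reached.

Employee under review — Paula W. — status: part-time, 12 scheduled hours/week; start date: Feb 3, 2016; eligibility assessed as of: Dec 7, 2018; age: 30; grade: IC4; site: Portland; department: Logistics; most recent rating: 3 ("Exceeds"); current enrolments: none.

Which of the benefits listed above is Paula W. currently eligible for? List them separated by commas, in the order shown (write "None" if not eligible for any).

Employer Retirement Match

Service from Feb 3, 2016 to Dec 7, 2018: 1038 days.
Pension Scheme — service 1038 days ≥ 18 months (≈540 days) ✓; site Portland ✗ (not Albany, Newark, or Austin) → not eligible.
Wellness Stipend — service 1038 days ≥ 1 month (≈30 days) ✓; dept Logistics ✗ → not eligible.
Equipment Allowance — service 1038 days < 3 years (≈1095 days) ✗ → not eligible.
Paid Sabbatical — status part-time ✓ (not excluded); service 1038 days ≥ 30 days ✓; grade IC4 ≥ IC4 ✓; not eligible for Pension Scheme ✗ → not eligible.
RSU Program — service 1038 days ≥ 4 weeks (≈28 days) ✓; grade IC4 ≥ IC3 ✓; age 30 ≥ 21 ✓; not eligible for Wellness Stipend ✗ → not eligible.
Employer Retirement Match — status part-time ✓ (not excluded); service 1038 days ≥ 6 months (≈180 days) ✓; age 30 ≥ 25 ✓ → eligible.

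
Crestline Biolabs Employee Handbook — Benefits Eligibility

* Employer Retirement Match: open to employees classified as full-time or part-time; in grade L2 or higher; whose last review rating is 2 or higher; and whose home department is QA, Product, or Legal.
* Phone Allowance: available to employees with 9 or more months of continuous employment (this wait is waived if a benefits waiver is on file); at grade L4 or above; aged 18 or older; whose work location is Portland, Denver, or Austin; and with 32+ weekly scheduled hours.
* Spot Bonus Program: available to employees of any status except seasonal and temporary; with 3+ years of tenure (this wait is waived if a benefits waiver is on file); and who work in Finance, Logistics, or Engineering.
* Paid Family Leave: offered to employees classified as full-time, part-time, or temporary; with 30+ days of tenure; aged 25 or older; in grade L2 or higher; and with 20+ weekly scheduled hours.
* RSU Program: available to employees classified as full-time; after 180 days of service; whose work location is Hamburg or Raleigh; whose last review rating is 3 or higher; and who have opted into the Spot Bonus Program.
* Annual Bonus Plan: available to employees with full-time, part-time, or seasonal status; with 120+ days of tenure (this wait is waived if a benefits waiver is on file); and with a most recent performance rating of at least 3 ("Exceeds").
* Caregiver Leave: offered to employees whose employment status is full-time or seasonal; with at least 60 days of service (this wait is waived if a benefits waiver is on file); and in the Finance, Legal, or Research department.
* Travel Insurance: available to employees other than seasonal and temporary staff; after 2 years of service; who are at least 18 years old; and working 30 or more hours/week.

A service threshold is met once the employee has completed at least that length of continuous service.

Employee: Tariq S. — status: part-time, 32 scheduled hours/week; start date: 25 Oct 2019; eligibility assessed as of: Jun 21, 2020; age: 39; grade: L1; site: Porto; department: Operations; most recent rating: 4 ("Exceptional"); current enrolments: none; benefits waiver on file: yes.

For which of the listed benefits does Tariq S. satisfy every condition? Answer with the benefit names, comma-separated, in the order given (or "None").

Service from 25 Oct 2019 to Jun 21, 2020: 240 days.
Employer Retirement Match — status part-time ✓; grade L1 < L2 ✗ → not eligible.
Phone Allowance — benefits waiver on file ✓; grade L1 < L4 ✗ → not eligible.
Spot Bonus Program — status part-time ✓ (not excluded); benefits waiver on file ✓; dept Operations ✗ → not eligible.
Paid Family Leave — status part-time ✓; service 240 days ≥ 30 days ✓; age 39 ≥ 25 ✓; grade L1 < L2 ✗ → not eligible.
RSU Program — status part-time ✗ (requires full-time) → not eligible.
Annual Bonus Plan — status part-time ✓; benefits waiver on file ✓; rating 4 ≥ 3 ✓ → eligible.
Caregiver Leave — status part-time ✗ (requires full-time or seasonal) → not eligible.
Travel Insurance — status part-time ✓ (not excluded); service 240 days < 2 years (≈730 days) ✗ → not eligible.

Annual Bonus Plan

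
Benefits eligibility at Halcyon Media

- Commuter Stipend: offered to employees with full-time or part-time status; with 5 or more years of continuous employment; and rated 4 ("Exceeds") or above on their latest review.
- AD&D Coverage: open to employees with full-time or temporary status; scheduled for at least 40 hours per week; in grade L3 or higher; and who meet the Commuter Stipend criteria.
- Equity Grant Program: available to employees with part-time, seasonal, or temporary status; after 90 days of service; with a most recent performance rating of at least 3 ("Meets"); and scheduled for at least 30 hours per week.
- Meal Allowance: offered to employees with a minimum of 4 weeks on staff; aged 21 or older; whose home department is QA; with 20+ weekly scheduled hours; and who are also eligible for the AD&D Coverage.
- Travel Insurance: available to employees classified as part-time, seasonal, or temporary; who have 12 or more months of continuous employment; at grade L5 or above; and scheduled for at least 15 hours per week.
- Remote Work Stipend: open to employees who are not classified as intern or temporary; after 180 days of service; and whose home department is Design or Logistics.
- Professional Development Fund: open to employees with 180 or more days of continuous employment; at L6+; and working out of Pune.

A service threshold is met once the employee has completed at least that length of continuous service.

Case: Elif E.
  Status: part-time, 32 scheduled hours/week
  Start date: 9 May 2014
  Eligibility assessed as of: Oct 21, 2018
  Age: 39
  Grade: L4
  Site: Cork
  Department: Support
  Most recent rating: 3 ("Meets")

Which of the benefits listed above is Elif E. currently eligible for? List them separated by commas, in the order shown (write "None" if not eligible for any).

Equity Grant Program

Service from 9 May 2014 to Oct 21, 2018: 1626 days.
Commuter Stipend — status part-time ✓; service 1626 days < 5 years (≈1825 days) ✗ → not eligible.
AD&D Coverage — status part-time ✗ (requires full-time or temporary) → not eligible.
Equity Grant Program — status part-time ✓; service 1626 days ≥ 90 days ✓; rating 3 ≥ 3 ✓; 32 hrs/wk ≥ 30 ✓ → eligible.
Meal Allowance — service 1626 days ≥ 4 weeks (≈28 days) ✓; age 39 ≥ 21 ✓; dept Support ✗ → not eligible.
Travel Insurance — status part-time ✓; service 1626 days ≥ 12 months (≈360 days) ✓; grade L4 < L5 ✗ → not eligible.
Remote Work Stipend — status part-time ✓ (not excluded); service 1626 days ≥ 180 days ✓; dept Support ✗ → not eligible.
Professional Development Fund — service 1626 days ≥ 180 days ✓; grade L4 < L6 ✗ → not eligible.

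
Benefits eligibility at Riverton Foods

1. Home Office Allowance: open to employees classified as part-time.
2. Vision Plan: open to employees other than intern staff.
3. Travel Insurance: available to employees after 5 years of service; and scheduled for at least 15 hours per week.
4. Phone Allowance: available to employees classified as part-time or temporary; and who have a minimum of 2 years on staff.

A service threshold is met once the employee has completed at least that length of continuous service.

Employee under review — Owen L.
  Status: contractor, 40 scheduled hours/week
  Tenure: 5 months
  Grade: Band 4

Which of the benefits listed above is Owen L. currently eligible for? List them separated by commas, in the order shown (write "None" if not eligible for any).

Vision Plan

Home Office Allowance — status contractor ✗ (requires part-time) → not eligible.
Vision Plan — status contractor ✓ (not excluded) → eligible.
Travel Insurance — service 5 months < 5 years (≈1825 days) ✗ → not eligible.
Phone Allowance — status contractor ✗ (requires part-time or temporary) → not eligible.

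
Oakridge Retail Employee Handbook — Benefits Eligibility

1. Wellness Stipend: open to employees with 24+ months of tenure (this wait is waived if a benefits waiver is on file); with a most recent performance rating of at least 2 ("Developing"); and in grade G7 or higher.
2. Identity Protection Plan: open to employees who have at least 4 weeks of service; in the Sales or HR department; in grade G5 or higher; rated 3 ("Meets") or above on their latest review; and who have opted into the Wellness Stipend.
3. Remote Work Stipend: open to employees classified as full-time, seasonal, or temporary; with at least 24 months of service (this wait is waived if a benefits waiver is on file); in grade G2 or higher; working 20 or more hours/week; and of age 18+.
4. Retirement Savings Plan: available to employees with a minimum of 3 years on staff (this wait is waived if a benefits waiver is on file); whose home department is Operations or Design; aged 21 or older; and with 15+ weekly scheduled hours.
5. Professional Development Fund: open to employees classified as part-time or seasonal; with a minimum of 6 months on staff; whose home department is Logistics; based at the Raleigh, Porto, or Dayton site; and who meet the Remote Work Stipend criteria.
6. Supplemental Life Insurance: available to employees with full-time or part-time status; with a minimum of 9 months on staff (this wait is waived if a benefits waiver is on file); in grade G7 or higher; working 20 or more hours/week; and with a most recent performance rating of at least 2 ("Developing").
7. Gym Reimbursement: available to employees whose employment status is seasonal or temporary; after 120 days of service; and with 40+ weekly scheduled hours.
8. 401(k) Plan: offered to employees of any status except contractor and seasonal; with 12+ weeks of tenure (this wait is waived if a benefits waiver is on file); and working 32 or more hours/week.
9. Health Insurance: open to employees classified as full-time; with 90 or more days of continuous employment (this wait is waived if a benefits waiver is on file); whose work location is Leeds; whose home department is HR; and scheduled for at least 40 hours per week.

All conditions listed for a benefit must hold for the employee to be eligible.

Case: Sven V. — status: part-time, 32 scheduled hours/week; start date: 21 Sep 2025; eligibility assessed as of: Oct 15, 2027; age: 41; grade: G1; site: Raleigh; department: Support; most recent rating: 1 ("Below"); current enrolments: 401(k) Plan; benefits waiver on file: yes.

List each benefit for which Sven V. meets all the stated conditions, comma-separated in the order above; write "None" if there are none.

401(k) Plan

Service from 21 Sep 2025 to Oct 15, 2027: 754 days.
Wellness Stipend — benefits waiver on file ✓; rating 1 < 2 ✗ → not eligible.
Identity Protection Plan — service 754 days ≥ 4 weeks (≈28 days) ✓; dept Support ✗ → not eligible.
Remote Work Stipend — status part-time ✗ (requires full-time, seasonal, or temporary) → not eligible.
Retirement Savings Plan — benefits waiver on file ✓; dept Support ✗ → not eligible.
Professional Development Fund — status part-time ✓; service 754 days ≥ 6 months (≈180 days) ✓; dept Support ✗ → not eligible.
Supplemental Life Insurance — status part-time ✓; benefits waiver on file ✓; grade G1 < G7 ✗ → not eligible.
Gym Reimbursement — status part-time ✗ (requires seasonal or temporary) → not eligible.
401(k) Plan — status part-time ✓ (not excluded); benefits waiver on file ✓; 32 hrs/wk ≥ 32 ✓ → eligible.
Health Insurance — status part-time ✗ (requires full-time) → not eligible.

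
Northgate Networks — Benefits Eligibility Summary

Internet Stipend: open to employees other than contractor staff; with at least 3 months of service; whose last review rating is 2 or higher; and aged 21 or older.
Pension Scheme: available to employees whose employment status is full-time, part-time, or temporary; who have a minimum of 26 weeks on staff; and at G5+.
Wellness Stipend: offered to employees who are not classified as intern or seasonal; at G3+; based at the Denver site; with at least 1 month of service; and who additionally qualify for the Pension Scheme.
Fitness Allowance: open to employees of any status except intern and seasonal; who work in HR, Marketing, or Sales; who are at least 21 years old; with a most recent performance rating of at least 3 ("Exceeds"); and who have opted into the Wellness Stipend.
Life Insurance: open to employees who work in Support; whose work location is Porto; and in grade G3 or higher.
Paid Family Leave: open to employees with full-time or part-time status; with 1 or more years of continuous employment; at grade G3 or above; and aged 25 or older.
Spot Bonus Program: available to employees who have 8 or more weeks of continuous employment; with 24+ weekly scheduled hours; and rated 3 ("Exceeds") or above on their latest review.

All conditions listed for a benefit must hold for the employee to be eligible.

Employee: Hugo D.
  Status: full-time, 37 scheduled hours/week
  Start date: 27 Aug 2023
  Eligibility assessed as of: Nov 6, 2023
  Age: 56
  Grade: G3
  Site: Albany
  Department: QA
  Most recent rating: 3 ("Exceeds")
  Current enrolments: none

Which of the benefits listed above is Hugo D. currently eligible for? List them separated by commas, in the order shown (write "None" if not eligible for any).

Spot Bonus Program

Service from 27 Aug 2023 to Nov 6, 2023: 71 days.
Internet Stipend — status full-time ✓ (not excluded); service 71 days < 3 months (≈90 days) ✗ → not eligible.
Pension Scheme — status full-time ✓; service 71 days < 26 weeks (≈182 days) ✗ → not eligible.
Wellness Stipend — status full-time ✓ (not excluded); grade G3 ≥ G3 ✓; site Albany ✗ (not Denver) → not eligible.
Fitness Allowance — status full-time ✓ (not excluded); dept QA ✗ → not eligible.
Life Insurance — dept QA ✗ → not eligible.
Paid Family Leave — status full-time ✓; service 71 days < 1 year (≈365 days) ✗ → not eligible.
Spot Bonus Program — service 71 days ≥ 8 weeks (≈56 days) ✓; 37 hrs/wk ≥ 24 ✓; rating 3 ≥ 3 ✓ → eligible.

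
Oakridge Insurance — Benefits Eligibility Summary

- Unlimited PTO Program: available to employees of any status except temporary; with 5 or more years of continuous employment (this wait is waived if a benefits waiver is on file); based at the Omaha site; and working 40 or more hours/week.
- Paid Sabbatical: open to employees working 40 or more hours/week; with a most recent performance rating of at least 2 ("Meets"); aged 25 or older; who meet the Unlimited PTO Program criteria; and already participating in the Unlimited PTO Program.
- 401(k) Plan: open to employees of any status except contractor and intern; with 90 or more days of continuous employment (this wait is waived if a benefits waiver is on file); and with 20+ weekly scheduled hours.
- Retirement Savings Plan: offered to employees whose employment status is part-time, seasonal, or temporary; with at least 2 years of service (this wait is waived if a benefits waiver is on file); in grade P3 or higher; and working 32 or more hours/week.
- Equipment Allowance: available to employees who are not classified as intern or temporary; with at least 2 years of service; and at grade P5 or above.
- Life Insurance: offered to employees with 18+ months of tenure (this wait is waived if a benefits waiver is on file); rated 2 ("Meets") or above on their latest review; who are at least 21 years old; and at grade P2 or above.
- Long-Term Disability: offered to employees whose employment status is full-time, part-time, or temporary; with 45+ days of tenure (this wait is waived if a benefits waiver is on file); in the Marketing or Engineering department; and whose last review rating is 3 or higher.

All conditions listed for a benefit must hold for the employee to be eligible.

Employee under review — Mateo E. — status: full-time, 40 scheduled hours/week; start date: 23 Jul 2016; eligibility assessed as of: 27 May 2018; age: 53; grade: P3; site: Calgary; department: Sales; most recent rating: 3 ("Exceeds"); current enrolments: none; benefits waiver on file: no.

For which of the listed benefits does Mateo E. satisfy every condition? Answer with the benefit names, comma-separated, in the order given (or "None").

Service from 23 Jul 2016 to 27 May 2018: 673 days.
Unlimited PTO Program — status full-time ✓ (not excluded); no waiver, service 673 days < 5 years (≈1825 days) ✗ → not eligible.
Paid Sabbatical — 40 hrs/wk ≥ 40 ✓; rating 3 ≥ 2 ✓; age 53 ≥ 25 ✓; not eligible for Unlimited PTO Program ✗ → not eligible.
401(k) Plan — status full-time ✓ (not excluded); no waiver, service 673 days ≥ 90 days ✓; 40 hrs/wk ≥ 20 ✓ → eligible.
Retirement Savings Plan — status full-time ✗ (requires part-time, seasonal, or temporary) → not eligible.
Equipment Allowance — status full-time ✓ (not excluded); service 673 days < 2 years (≈730 days) ✗ → not eligible.
Life Insurance — no waiver, service 673 days ≥ 18 months (≈540 days) ✓; rating 3 ≥ 2 ✓; age 53 ≥ 21 ✓; grade P3 ≥ P2 ✓ → eligible.
Long-Term Disability — status full-time ✓; no waiver, service 673 days ≥ 45 days ✓; dept Sales ✗ → not eligible.

401(k) Plan, Life Insurance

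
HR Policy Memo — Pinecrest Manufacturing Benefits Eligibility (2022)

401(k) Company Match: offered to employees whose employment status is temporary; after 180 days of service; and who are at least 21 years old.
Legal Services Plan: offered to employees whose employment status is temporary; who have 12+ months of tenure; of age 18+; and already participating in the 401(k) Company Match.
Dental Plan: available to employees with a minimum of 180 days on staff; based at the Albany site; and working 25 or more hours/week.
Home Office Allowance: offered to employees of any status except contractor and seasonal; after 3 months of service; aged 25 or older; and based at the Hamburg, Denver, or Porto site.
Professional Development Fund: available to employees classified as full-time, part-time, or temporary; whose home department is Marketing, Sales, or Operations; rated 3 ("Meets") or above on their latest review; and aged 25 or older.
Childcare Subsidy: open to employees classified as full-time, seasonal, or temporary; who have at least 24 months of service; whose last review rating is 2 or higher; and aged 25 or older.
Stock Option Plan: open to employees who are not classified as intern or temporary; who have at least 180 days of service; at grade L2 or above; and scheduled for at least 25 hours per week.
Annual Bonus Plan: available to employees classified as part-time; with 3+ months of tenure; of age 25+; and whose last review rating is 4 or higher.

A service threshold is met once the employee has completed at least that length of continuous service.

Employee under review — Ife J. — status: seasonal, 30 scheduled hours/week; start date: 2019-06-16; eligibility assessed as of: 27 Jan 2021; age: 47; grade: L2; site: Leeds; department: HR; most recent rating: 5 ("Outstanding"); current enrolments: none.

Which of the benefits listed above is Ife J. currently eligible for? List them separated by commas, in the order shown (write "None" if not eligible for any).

Service from 2019-06-16 to 27 Jan 2021: 591 days.
401(k) Company Match — status seasonal ✗ (requires temporary) → not eligible.
Legal Services Plan — status seasonal ✗ (requires temporary) → not eligible.
Dental Plan — service 591 days ≥ 180 days ✓; site Leeds ✗ (not Albany) → not eligible.
Home Office Allowance — status seasonal ✗ (excluded) → not eligible.
Professional Development Fund — status seasonal ✗ (requires full-time, part-time, or temporary) → not eligible.
Childcare Subsidy — status seasonal ✓; service 591 days < 24 months (≈720 days) ✗ → not eligible.
Stock Option Plan — status seasonal ✓ (not excluded); service 591 days ≥ 180 days ✓; grade L2 ≥ L2 ✓; 30 hrs/wk ≥ 25 ✓ → eligible.
Annual Bonus Plan — status seasonal ✗ (requires part-time) → not eligible.

Stock Option Plan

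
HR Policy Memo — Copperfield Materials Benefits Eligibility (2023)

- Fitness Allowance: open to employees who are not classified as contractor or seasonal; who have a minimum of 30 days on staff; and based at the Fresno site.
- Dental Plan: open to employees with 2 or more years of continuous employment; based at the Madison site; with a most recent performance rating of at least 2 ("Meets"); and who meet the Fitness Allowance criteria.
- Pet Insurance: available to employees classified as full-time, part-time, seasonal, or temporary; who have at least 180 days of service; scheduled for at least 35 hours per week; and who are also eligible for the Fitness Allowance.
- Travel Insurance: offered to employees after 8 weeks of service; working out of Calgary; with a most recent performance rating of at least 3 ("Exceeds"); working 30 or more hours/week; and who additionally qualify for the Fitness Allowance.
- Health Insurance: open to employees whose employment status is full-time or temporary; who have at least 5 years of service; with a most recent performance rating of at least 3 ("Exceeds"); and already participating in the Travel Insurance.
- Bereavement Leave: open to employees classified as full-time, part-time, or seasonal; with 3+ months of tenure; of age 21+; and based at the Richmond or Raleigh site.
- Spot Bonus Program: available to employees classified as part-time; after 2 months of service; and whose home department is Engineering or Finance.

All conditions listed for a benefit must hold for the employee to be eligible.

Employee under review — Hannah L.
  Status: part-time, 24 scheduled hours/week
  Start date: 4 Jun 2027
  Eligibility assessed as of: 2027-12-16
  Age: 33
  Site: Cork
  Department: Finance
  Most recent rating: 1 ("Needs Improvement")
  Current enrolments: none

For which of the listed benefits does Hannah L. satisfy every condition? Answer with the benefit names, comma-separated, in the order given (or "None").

Spot Bonus Program

Service from 4 Jun 2027 to 2027-12-16: 195 days.
Fitness Allowance — status part-time ✓ (not excluded); service 195 days ≥ 30 days ✓; site Cork ✗ (not Fresno) → not eligible.
Dental Plan — service 195 days < 2 years (≈730 days) ✗ → not eligible.
Pet Insurance — status part-time ✓; service 195 days ≥ 180 days ✓; 24 hrs/wk < 35 ✗ → not eligible.
Travel Insurance — service 195 days ≥ 8 weeks (≈56 days) ✓; site Cork ✗ (not Calgary) → not eligible.
Health Insurance — status part-time ✗ (requires full-time or temporary) → not eligible.
Bereavement Leave — status part-time ✓; service 195 days ≥ 3 months (≈90 days) ✓; age 33 ≥ 21 ✓; site Cork ✗ (not Richmond or Raleigh) → not eligible.
Spot Bonus Program — status part-time ✓; service 195 days ≥ 2 months (≈60 days) ✓; dept Finance ✓ → eligible.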